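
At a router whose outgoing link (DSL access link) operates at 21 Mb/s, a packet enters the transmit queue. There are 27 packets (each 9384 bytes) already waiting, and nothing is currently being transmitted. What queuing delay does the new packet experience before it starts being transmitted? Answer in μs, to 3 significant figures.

Each queued packet: L/R = 75072/21000000 = 3574.86 μs.
27 queued → 96521.1 μs.
Queuing delay = 96500 μs.

96500 μs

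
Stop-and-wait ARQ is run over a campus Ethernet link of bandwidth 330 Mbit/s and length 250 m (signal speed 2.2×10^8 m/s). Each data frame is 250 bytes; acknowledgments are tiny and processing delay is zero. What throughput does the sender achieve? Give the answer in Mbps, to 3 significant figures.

t_tx = L/R = 2000/330000000 = 6.06061e-06 s.
t_prop = 250/2.2e+08 = 1.13636e-06 s; RTT = 2.27273e-06 s.
Cycle = t_tx + RTT = 8.33333e-06 s.
Throughput = L / cycle = 2000 / 8.33333e-06 = 240 Mbps.

240 Mbps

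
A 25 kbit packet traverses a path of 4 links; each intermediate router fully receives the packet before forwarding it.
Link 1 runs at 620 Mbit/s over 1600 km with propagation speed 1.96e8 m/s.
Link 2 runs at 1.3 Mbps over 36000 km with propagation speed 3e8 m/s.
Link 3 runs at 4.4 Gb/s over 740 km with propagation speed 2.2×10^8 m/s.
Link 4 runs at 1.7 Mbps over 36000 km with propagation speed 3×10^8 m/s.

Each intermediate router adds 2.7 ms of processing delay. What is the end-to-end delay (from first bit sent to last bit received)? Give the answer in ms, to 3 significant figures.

294 ms

L = 25000 bits.
Transmission delays (L/R per hop): 0.0403226, 19.2308, 0.00568182, 14.7059 ms; sum = 33.9827 ms.
Propagation delays (d/s per hop): 8.16327, 120, 3.36364, 120 ms; sum = 251.527 ms.
Processing at 3 router(s): 3 × 2.7 ms = 8.1 ms.
End-to-end = 294 ms.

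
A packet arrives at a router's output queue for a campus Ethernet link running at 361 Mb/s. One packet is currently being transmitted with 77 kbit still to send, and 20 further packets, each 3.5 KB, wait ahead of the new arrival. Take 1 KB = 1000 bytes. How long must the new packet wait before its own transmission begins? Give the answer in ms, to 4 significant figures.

1.765 ms

Each queued packet: L/R = 28000/361000000 = 0.0775623 ms.
20 queued → 1.55125 ms.
Plus remaining 77000 bits of current packet: 0.213296 ms.
Queuing delay = 1.765 ms.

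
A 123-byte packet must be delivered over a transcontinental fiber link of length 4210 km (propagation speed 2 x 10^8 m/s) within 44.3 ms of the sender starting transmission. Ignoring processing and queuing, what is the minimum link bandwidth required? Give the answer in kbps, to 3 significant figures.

42.3 kbps

L = 984 bits.
Propagation delay = 4210000 / 200000000 = 21.05 ms.
Transmission budget = 44.3 − 21.05 = 23.25 ms.
R ≥ L / t_tx = 984 bits / 0.02325 s = 42.3 kbps.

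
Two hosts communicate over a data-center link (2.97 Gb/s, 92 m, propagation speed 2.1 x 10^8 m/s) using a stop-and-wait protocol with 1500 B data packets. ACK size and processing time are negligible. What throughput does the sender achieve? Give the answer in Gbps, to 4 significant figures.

2.441 Gbps

t_tx = L/R = 12000/2970000000 = 4.0404e-06 s.
t_prop = 92/210000000 = 4.38095e-07 s; RTT = 8.7619e-07 s.
Cycle = t_tx + RTT = 4.91659e-06 s.
Throughput = L / cycle = 12000 / 4.91659e-06 = 2.441 Gbps.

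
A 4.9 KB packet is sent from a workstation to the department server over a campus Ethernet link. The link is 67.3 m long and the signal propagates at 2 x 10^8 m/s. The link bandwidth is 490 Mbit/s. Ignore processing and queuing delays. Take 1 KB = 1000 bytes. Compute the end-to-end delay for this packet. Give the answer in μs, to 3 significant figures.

L = 39200 bits.
Transmission delay = L/R = 39200 / 490000000 = 80 μs.
Propagation delay = d/s = 67.3 m / 200000000 m/s = 0.3365 μs.
Total = 80.3 μs.

80.3 μs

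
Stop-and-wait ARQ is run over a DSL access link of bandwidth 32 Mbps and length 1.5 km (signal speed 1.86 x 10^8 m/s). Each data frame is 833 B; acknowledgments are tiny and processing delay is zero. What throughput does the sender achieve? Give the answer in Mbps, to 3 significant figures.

t_tx = L/R = 6664/32000000 = 0.00020825 s.
t_prop = 1500/186000000 = 8.06452e-06 s; RTT = 1.6129e-05 s.
Cycle = t_tx + RTT = 0.000224379 s.
Throughput = L / cycle = 6664 / 0.000224379 = 29.7 Mbps.

29.7 Mbps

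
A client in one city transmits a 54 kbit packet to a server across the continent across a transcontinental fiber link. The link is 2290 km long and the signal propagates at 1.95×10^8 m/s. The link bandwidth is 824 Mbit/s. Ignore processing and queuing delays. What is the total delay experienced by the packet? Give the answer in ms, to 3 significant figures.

L = 54000 bits.
Transmission delay = L/R = 54000 / 824000000 = 0.065534 ms.
Propagation delay = d/s = 2290000 m / 195000000 m/s = 11.7436 ms.
Total = 11.8 ms.

11.8 ms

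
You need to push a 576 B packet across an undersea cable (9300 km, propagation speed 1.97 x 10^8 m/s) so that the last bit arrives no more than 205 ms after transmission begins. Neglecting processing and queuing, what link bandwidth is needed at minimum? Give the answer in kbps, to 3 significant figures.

L = 4608 bits.
Propagation delay = 9300000 / 197000000 = 47.2081 ms.
Transmission budget = 205 − 47.2081 = 157.792 ms.
R ≥ L / t_tx = 4608 bits / 0.157792 s = 29.2 kbps.

29.2 kbps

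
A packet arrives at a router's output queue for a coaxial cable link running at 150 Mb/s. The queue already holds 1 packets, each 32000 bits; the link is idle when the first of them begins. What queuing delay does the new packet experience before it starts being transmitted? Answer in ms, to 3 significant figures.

0.213 ms

Each queued packet: L/R = 32000/150000000 = 0.213333 ms.
1 queued → 0.213333 ms.
Queuing delay = 0.213 ms.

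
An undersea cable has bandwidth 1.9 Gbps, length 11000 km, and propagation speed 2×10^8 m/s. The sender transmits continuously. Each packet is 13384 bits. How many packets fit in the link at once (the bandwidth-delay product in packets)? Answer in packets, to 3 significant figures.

Propagation delay = 11000000 / 200000000 = 0.055 s.
BDP = R × t_prop = 1900000000 × 0.055 = 104500000 bits.
In packets of 13384 bits: 7810 packets.

7810 packets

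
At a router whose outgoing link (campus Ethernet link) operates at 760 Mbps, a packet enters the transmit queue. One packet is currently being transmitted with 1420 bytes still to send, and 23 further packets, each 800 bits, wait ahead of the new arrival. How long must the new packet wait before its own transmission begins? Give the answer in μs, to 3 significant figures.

Each queued packet: L/R = 800/760000000 = 1.05263 μs.
23 queued → 24.2105 μs.
Plus remaining 11360 bits of current packet: 14.9474 μs.
Queuing delay = 39.2 μs.

39.2 μs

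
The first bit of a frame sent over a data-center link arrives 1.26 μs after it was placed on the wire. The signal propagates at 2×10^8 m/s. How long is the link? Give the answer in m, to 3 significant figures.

252 m

d = s × t_prop = 200000000 × 1.26e-06 = 252 m.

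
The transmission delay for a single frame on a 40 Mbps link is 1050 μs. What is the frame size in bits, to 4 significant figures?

L = R × t_tx = 40000000 b/s × 0.00105 s = 42000 bits.

42000 bits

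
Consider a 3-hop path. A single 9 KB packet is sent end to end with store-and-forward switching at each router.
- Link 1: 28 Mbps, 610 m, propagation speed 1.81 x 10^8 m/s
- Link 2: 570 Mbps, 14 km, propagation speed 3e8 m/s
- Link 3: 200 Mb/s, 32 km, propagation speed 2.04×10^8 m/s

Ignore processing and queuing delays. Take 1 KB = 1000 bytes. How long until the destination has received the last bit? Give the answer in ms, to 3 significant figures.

L = 72000 bits.
Transmission delays (L/R per hop): 2.57143, 0.126316, 0.36 ms; sum = 3.05774 ms.
Propagation delays (d/s per hop): 0.00337017, 0.0466667, 0.156863 ms; sum = 0.2069 ms.
End-to-end = 3.26 ms.

3.26 ms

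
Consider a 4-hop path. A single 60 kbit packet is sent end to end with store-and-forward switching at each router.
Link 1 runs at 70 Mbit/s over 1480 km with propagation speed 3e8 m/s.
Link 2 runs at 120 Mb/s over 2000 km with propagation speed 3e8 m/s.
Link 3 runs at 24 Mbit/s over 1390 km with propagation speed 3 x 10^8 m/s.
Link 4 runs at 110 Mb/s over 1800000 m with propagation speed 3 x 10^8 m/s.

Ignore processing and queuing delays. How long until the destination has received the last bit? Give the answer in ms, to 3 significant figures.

L = 60000 bits.
Transmission delays (L/R per hop): 0.857143, 0.5, 2.5, 0.545455 ms; sum = 4.4026 ms.
Propagation delays (d/s per hop): 4.93333, 6.66667, 4.63333, 6 ms; sum = 22.2333 ms.
End-to-end = 26.6 ms.

26.6 ms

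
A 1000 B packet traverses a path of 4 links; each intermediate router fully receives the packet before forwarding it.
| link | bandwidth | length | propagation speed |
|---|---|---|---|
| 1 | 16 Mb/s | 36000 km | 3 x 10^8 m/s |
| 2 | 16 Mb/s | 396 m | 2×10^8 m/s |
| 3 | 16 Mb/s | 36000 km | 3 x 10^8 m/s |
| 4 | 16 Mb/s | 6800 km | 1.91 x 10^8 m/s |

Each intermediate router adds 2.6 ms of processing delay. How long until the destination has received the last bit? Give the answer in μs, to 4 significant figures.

285400 μs

L = 1000 × 8 = 8000 bits.
Transmission delay per hop = L/R = 8000/16000000 = 500 μs; 4 hops → 2000 μs.
Propagation delays (d/s per hop): 120000, 1.98, 120000, 35602.1 μs; sum = 275604 μs.
Processing at 3 router(s): 3 × 2.6 ms = 7800 μs.
End-to-end = 285400 μs.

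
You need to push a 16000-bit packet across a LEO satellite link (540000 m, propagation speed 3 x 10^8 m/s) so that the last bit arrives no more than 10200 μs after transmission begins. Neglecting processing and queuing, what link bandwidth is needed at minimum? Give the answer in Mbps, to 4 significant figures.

Propagation delay = 540000 / 300000000 = 1800 μs.
Transmission budget = 10200 − 1800 = 8400 μs.
R ≥ L / t_tx = 16000 bits / 0.0084 s = 1.905 Mbps.

1.905 Mbps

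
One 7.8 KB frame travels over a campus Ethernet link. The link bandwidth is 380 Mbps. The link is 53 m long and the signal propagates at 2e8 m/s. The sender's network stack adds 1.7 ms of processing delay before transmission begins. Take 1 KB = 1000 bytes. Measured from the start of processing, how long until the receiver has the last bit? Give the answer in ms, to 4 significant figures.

L = 62400 bits.
Transmission delay = L/R = 62400 / 380000000 = 0.164211 ms.
Propagation delay = d/s = 53 m / 200000000 m/s = 0.000265 ms.
Plus processing delay 1.7 ms = 1.7 ms.
Total = 1.864 ms.

1.864 ms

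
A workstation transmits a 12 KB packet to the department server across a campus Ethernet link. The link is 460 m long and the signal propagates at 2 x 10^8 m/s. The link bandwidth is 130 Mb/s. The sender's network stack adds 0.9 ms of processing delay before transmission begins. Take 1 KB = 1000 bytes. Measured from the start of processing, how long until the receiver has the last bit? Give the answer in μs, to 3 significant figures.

1640 μs

L = 96000 bits.
Transmission delay = L/R = 96000 / 130000000 = 738.462 μs.
Propagation delay = d/s = 460 m / 200000000 m/s = 2.3 μs.
Plus processing delay 0.9 ms = 900 μs.
Total = 1640 μs.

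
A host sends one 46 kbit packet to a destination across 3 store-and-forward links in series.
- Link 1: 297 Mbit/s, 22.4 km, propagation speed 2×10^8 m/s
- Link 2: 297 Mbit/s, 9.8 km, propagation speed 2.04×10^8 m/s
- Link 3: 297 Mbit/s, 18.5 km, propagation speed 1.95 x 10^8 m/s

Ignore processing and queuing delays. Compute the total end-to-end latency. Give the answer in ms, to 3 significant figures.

L = 46000 bits.
Transmission delay per hop = L/R = 46000/297000000 = 0.154882 ms; 3 hops → 0.464646 ms.
Propagation delays (d/s per hop): 0.112, 0.0480392, 0.0948718 ms; sum = 0.254911 ms.
End-to-end = 0.720 ms.

0.720 ms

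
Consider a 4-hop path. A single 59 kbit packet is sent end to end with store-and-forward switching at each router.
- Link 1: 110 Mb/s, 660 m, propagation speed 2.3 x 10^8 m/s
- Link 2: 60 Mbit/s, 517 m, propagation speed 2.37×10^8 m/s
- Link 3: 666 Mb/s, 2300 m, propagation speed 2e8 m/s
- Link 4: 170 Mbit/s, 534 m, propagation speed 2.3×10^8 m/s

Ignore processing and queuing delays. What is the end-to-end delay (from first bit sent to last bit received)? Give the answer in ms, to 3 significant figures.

L = 59000 bits.
Transmission delays (L/R per hop): 0.536364, 0.983333, 0.0885886, 0.347059 ms; sum = 1.95534 ms.
Propagation delays (d/s per hop): 0.00286957, 0.00218143, 0.0115, 0.00232174 ms; sum = 0.0188727 ms.
End-to-end = 1.97 ms.

1.97 ms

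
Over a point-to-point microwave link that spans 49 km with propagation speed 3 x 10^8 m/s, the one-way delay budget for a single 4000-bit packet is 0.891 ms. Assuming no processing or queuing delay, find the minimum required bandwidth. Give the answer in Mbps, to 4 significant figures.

Propagation delay = 49000 / 300000000 = 0.163333 ms.
Transmission budget = 0.891 − 0.163333 = 0.727667 ms.
R ≥ L / t_tx = 4000 bits / 0.000727667 s = 5.497 Mbps.

5.497 Mbps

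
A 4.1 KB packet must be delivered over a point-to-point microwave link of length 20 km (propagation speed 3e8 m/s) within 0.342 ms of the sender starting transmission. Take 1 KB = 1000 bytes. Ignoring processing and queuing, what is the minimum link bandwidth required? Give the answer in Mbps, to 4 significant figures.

119.1 Mbps

L = 32800 bits.
Propagation delay = 20000 / 300000000 = 0.0666667 ms.
Transmission budget = 0.342 − 0.0666667 = 0.275333 ms.
R ≥ L / t_tx = 32800 bits / 0.000275333 s = 119.1 Mbps.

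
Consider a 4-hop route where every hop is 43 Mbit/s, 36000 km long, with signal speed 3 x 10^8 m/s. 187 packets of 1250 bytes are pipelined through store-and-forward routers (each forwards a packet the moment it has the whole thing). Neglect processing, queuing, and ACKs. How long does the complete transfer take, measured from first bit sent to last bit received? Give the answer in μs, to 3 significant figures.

524000 μs

Per-hop transmission t_tx = L/R = 10000/43000000 = 232.558 μs.
Per-hop propagation t_prop = 36000000/300000000 = 120000 μs.
Pipeline fill: first packet needs 4·t_tx to clear all hops; remaining 186 packets each add one t_tx.
Total = (4+187-1)·t_tx + 4·t_prop = 190·232.558 + 4·120000 = 524000 μs.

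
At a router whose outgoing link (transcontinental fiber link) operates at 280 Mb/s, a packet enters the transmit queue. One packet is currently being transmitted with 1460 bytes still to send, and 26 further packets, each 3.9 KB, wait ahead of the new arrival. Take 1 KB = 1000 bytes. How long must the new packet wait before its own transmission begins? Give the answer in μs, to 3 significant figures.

Each queued packet: L/R = 31200/280000000 = 111.429 μs.
26 queued → 2897.14 μs.
Plus remaining 11680 bits of current packet: 41.7143 μs.
Queuing delay = 2940 μs.

2940 μs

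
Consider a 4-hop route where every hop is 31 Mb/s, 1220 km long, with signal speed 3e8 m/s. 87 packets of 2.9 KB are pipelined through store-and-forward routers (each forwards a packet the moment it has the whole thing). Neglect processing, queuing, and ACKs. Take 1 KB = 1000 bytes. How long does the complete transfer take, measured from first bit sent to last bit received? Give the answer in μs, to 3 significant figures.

Per-hop transmission t_tx = L/R = 23200/31000000 = 748.387 μs.
Per-hop propagation t_prop = 1220000/300000000 = 4066.67 μs.
Pipeline fill: first packet needs 4·t_tx to clear all hops; remaining 86 packets each add one t_tx.
Total = (4+87-1)·t_tx + 4·t_prop = 90·748.387 + 4·4066.67 = 83600 μs.

83600 μs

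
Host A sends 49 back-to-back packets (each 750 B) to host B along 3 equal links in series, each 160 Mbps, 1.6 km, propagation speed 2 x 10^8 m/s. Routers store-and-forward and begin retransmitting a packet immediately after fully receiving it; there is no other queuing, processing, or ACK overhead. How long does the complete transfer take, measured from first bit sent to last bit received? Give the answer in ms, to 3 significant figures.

1.94 ms

Per-hop transmission t_tx = L/R = 6000/160000000 = 0.0375 ms.
Per-hop propagation t_prop = 1600/200000000 = 0.008 ms.
Pipeline fill: first packet needs 3·t_tx to clear all hops; remaining 48 packets each add one t_tx.
Total = (3+49-1)·t_tx + 3·t_prop = 51·0.0375 + 3·0.008 = 1.94 ms.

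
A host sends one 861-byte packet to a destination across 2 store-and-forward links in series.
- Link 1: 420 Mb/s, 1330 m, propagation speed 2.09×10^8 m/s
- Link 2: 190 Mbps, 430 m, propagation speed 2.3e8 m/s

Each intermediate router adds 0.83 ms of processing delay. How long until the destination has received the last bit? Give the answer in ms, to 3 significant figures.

0.891 ms

L = 861 × 8 = 6888 bits.
Transmission delays (L/R per hop): 0.0164, 0.0362526 ms; sum = 0.0526526 ms.
Propagation delays (d/s per hop): 0.00636364, 0.00186957 ms; sum = 0.0082332 ms.
Processing at 1 router(s): 1 × 0.83 ms = 0.83 ms.
End-to-end = 0.891 ms.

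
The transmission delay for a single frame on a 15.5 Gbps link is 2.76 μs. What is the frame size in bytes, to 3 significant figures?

L = R × t_tx = 15500000000 b/s × 2.76e-06 s = 42780 bits.
In bytes: 42780 / 8 = 5350 bytes.

5350 bytes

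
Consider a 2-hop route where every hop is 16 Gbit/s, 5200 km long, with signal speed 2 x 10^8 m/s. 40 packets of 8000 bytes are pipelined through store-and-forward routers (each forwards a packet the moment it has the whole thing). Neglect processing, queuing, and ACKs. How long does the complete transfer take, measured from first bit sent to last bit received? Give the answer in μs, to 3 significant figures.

Per-hop transmission t_tx = L/R = 64000/16000000000 = 4 μs.
Per-hop propagation t_prop = 5200000/200000000 = 26000 μs.
Pipeline fill: first packet needs 2·t_tx to clear all hops; remaining 39 packets each add one t_tx.
Total = (2+40-1)·t_tx + 2·t_prop = 41·4 + 2·26000 = 52200 μs.

52200 μs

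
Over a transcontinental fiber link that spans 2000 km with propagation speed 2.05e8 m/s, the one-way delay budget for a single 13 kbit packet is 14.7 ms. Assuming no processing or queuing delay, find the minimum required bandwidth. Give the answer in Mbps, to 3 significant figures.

Propagation delay = 2000000 / 2.05e+08 = 9.7561 ms.
Transmission budget = 14.7 − 9.7561 = 4.9439 ms.
R ≥ L / t_tx = 13000 bits / 0.0049439 s = 2.63 Mbps.

2.63 Mbps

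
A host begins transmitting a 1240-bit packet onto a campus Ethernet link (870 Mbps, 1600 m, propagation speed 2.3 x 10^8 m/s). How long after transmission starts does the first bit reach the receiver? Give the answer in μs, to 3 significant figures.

6.96 μs

First bit experiences only propagation delay: d/s = 1600/2.3e+08 = 6.96 μs.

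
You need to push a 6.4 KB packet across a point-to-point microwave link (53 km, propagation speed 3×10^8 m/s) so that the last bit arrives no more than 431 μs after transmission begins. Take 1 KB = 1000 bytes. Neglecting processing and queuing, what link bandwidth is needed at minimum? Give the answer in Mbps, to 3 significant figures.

L = 51200 bits.
Propagation delay = 53000 / 300000000 = 176.667 μs.
Transmission budget = 431 − 176.667 = 254.333 μs.
R ≥ L / t_tx = 51200 bits / 0.000254333 s = 201 Mbps.

201 Mbps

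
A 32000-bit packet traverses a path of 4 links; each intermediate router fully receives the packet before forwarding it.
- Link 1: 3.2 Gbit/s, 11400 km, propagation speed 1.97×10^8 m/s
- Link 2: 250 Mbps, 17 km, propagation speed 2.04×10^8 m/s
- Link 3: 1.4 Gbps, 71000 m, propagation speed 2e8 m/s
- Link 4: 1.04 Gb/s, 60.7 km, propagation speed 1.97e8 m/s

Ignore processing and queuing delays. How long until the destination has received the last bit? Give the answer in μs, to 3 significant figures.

58800 μs

Transmission delays (L/R per hop): 10, 128, 22.8571, 30.7692 μs; sum = 191.626 μs.
Propagation delays (d/s per hop): 57868, 83.3333, 355, 308.122 μs; sum = 58614.5 μs.
End-to-end = 58800 μs.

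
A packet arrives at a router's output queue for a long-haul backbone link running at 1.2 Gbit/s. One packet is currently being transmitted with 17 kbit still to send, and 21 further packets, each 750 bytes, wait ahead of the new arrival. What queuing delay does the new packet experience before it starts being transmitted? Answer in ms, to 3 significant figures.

0.119 ms

Each queued packet: L/R = 6000/1200000000 = 0.005 ms.
21 queued → 0.105 ms.
Plus remaining 17000 bits of current packet: 0.0141667 ms.
Queuing delay = 0.119 ms.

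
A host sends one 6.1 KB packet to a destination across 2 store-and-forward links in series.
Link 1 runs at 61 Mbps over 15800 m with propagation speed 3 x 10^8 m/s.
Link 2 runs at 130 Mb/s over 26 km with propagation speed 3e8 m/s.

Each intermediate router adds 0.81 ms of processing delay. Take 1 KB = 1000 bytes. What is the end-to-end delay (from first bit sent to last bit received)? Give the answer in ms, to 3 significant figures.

2.12 ms

L = 48800 bits.
Transmission delays (L/R per hop): 0.8, 0.375385 ms; sum = 1.17538 ms.
Propagation delays (d/s per hop): 0.0526667, 0.0866667 ms; sum = 0.139333 ms.
Processing at 1 router(s): 1 × 0.81 ms = 0.81 ms.
End-to-end = 2.12 ms.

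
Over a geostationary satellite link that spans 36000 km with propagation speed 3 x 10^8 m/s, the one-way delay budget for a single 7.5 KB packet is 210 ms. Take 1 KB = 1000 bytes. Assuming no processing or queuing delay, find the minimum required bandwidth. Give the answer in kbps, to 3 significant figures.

667 kbps

L = 60000 bits.
Propagation delay = 36000000 / 300000000 = 120 ms.
Transmission budget = 210 − 120 = 90 ms.
R ≥ L / t_tx = 60000 bits / 0.09 s = 667 kbps.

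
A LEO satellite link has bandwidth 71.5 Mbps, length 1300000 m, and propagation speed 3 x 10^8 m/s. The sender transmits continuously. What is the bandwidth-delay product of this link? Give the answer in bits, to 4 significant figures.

309800 bits

Propagation delay = 1300000 / 300000000 = 0.00433333 s.
BDP = R × t_prop = 71500000 × 0.00433333 = 309833 bits.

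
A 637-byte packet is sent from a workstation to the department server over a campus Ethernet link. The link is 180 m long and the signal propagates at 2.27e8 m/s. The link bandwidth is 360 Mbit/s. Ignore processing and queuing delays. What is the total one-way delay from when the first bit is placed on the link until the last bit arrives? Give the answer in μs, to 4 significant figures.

L = 637 × 8 = 5096 bits.
Transmission delay = L/R = 5096 / 360000000 = 14.1556 μs.
Propagation delay = d/s = 180 m / 227000000 m/s = 0.792952 μs.
Total = 14.95 μs.

14.95 μs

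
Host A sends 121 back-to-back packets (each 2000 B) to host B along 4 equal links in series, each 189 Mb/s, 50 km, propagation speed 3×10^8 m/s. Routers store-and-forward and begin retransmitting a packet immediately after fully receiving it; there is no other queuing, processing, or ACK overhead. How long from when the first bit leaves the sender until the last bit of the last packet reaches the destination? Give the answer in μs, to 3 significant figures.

11200 μs

Per-hop transmission t_tx = L/R = 16000/189000000 = 84.6561 μs.
Per-hop propagation t_prop = 50000/300000000 = 166.667 μs.
Pipeline fill: first packet needs 4·t_tx to clear all hops; remaining 120 packets each add one t_tx.
Total = (4+121-1)·t_tx + 4·t_prop = 124·84.6561 + 4·166.667 = 11200 μs.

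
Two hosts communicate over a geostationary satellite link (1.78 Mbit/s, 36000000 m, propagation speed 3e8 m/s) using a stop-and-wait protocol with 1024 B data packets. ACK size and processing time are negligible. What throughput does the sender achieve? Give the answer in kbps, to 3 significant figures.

33.5 kbps

t_tx = L/R = 8192/1780000 = 0.00460225 s.
t_prop = 36000000/300000000 = 0.12 s; RTT = 0.24 s.
Cycle = t_tx + RTT = 0.244602 s.
Throughput = L / cycle = 8192 / 0.244602 = 33.5 kbps.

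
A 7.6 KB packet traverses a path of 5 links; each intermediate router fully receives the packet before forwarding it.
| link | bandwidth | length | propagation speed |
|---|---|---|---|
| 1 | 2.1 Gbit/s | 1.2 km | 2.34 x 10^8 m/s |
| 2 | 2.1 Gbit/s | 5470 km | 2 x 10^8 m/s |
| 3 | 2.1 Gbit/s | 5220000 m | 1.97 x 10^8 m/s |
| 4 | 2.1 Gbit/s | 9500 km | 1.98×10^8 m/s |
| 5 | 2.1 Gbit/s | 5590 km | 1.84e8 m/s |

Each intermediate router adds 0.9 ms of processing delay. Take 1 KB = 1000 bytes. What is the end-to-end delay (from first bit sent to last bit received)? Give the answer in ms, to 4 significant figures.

L = 60800 bits.
Transmission delay per hop = L/R = 60800/2100000000 = 0.0289524 ms; 5 hops → 0.144762 ms.
Propagation delays (d/s per hop): 0.00512821, 27.35, 26.4975, 47.9798, 30.3804 ms; sum = 132.213 ms.
Processing at 4 router(s): 4 × 0.9 ms = 3.6 ms.
End-to-end = 136.0 ms.

136.0 ms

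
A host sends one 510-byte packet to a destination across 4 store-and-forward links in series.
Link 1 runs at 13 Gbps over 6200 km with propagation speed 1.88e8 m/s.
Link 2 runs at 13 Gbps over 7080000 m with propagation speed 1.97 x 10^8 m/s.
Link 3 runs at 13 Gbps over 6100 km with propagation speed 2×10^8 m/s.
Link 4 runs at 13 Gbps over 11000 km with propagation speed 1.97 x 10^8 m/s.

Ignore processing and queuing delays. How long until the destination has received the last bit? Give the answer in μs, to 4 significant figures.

L = 510 × 8 = 4080 bits.
Transmission delay per hop = L/R = 4080/13000000000 = 0.313846 μs; 4 hops → 1.25538 μs.
Propagation delays (d/s per hop): 32978.7, 35939.1, 30500, 55837.6 μs; sum = 155255 μs.
End-to-end = 155300 μs.

155300 μs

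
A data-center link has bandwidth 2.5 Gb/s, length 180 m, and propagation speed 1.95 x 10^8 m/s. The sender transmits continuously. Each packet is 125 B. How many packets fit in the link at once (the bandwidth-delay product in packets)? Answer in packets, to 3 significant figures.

2.31 packets

Propagation delay = 180 / 195000000 = 9.23077e-07 s.
BDP = R × t_prop = 2500000000 × 9.23077e-07 = 2307.69 bits.
In packets of 1000 bits: 2.31 packets.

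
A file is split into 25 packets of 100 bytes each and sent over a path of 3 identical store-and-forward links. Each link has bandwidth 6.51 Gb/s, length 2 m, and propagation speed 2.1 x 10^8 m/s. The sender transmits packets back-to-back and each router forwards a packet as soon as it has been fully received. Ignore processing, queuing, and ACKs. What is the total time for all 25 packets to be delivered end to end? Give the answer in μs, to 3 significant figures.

3.35 μs

Per-hop transmission t_tx = L/R = 800/6510000000 = 0.122888 μs.
Per-hop propagation t_prop = 2/210000000 = 0.00952381 μs.
Pipeline fill: first packet needs 3·t_tx to clear all hops; remaining 24 packets each add one t_tx.
Total = (3+25-1)·t_tx + 3·t_prop = 27·0.122888 + 3·0.00952381 = 3.35 μs.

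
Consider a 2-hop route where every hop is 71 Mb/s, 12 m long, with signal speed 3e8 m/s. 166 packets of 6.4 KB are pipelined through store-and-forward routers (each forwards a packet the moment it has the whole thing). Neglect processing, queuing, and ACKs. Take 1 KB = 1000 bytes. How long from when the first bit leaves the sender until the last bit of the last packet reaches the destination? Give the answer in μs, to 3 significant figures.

Per-hop transmission t_tx = L/R = 51200/71000000 = 721.127 μs.
Per-hop propagation t_prop = 12/300000000 = 0.04 μs.
Pipeline fill: first packet needs 2·t_tx to clear all hops; remaining 165 packets each add one t_tx.
Total = (2+166-1)·t_tx + 2·t_prop = 167·721.127 + 2·0.04 = 120000 μs.

120000 μs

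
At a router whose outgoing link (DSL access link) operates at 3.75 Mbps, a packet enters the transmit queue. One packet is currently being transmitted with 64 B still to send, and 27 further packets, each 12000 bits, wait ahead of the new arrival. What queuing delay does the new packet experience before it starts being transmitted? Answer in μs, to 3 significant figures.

86500 μs

Each queued packet: L/R = 12000/3750000 = 3200 μs.
27 queued → 86400 μs.
Plus remaining 512 bits of current packet: 136.533 μs.
Queuing delay = 86500 μs.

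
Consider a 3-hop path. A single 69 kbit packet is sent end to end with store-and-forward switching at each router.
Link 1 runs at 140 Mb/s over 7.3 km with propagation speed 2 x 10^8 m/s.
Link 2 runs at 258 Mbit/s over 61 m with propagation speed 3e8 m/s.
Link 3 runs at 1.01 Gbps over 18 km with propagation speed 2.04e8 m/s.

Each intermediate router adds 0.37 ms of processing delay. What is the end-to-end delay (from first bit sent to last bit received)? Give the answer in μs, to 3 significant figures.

L = 69000 bits.
Transmission delays (L/R per hop): 492.857, 267.442, 68.3168 μs; sum = 828.616 μs.
Propagation delays (d/s per hop): 36.5, 0.203333, 88.2353 μs; sum = 124.939 μs.
Processing at 2 router(s): 2 × 0.37 ms = 740 μs.
End-to-end = 1690 μs.

1690 μs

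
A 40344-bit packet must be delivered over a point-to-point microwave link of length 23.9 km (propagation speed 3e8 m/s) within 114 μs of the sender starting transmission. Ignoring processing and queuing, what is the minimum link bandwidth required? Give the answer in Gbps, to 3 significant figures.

1.18 Gbps

Propagation delay = 23900 / 300000000 = 79.6667 μs.
Transmission budget = 114 − 79.6667 = 34.3333 μs.
R ≥ L / t_tx = 40344 bits / 3.43333e-05 s = 1.18 Gbps.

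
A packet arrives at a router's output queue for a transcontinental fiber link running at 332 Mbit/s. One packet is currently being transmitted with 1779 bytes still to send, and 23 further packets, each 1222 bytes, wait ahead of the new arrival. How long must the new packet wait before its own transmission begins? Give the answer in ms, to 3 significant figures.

Each queued packet: L/R = 9776/332000000 = 0.0294458 ms.
23 queued → 0.677253 ms.
Plus remaining 14232 bits of current packet: 0.0428675 ms.
Queuing delay = 0.720 ms.

0.720 ms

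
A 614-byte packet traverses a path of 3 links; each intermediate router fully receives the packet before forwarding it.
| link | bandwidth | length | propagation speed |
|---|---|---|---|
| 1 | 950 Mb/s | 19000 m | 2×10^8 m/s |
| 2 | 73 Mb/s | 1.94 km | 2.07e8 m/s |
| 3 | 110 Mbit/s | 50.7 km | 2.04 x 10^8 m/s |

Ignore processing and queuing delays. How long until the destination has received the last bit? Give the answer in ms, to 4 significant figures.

L = 614 × 8 = 4912 bits.
Transmission delays (L/R per hop): 0.00517053, 0.0672877, 0.0446545 ms; sum = 0.117113 ms.
Propagation delays (d/s per hop): 0.095, 0.00937198, 0.248529 ms; sum = 0.352901 ms.
End-to-end = 0.4700 ms.

0.4700 ms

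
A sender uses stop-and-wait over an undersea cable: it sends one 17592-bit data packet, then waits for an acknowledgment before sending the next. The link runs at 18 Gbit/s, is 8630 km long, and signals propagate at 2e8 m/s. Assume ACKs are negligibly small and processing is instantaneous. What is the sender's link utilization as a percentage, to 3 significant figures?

0.00113 %

t_tx = L/R = 17592/18000000000 = 9.77333e-07 s.
t_prop = 8630000/200000000 = 0.04315 s; RTT = 0.0863 s.
Cycle = t_tx + RTT = 0.086301 s.
Utilization = t_tx / cycle = 9.77333e-07/0.086301 = 0.00113 %.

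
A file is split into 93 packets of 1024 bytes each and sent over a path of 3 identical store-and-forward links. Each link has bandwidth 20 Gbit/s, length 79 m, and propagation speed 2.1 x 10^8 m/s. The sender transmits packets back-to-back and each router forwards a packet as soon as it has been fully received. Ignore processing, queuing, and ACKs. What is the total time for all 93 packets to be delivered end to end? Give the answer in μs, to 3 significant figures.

Per-hop transmission t_tx = L/R = 8192/20000000000 = 0.4096 μs.
Per-hop propagation t_prop = 79/210000000 = 0.37619 μs.
Pipeline fill: first packet needs 3·t_tx to clear all hops; remaining 92 packets each add one t_tx.
Total = (3+93-1)·t_tx + 3·t_prop = 95·0.4096 + 3·0.37619 = 40.0 μs.

40.0 μs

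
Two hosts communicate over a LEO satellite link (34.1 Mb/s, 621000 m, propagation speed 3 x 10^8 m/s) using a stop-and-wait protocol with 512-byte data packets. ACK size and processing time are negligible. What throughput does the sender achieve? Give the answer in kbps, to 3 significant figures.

961 kbps

t_tx = L/R = 4096/34100000 = 0.000120117 s.
t_prop = 621000/300000000 = 0.00207 s; RTT = 0.00414 s.
Cycle = t_tx + RTT = 0.00426012 s.
Throughput = L / cycle = 4096 / 0.00426012 = 961 kbps.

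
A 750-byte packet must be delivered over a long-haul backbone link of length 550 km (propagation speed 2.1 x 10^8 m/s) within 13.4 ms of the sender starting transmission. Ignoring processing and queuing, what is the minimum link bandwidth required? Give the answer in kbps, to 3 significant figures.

557 kbps

L = 6000 bits.
Propagation delay = 550000 / 210000000 = 2.61905 ms.
Transmission budget = 13.4 − 2.61905 = 10.781 ms.
R ≥ L / t_tx = 6000 bits / 0.010781 s = 557 kbps.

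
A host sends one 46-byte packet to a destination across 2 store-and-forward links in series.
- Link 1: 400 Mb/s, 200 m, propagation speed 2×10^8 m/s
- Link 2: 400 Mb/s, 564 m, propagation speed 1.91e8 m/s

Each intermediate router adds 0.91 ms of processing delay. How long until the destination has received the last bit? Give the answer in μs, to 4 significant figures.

L = 46 × 8 = 368 bits.
Transmission delay per hop = L/R = 368/400000000 = 0.92 μs; 2 hops → 1.84 μs.
Propagation delays (d/s per hop): 1, 2.95288 μs; sum = 3.95288 μs.
Processing at 1 router(s): 1 × 0.91 ms = 910 μs.
End-to-end = 915.8 μs.

915.8 μs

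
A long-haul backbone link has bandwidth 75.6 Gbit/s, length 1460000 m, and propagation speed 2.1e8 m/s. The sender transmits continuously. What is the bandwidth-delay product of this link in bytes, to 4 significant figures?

65700000 bytes

Propagation delay = 1460000 / 210000000 = 0.00695238 s.
BDP = R × t_prop = 75600000000 × 0.00695238 = 525600000 bits.
In bytes: 525600000/8 = 65700000 bytes.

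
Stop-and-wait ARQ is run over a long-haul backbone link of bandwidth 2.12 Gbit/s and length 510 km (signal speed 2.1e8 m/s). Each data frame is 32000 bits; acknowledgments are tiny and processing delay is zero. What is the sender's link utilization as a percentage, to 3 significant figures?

0.310 %

t_tx = L/R = 32000/2120000000 = 1.50943e-05 s.
t_prop = 510000/210000000 = 0.00242857 s; RTT = 0.00485714 s.
Cycle = t_tx + RTT = 0.00487224 s.
Utilization = t_tx / cycle = 1.50943e-05/0.00487224 = 0.310 %.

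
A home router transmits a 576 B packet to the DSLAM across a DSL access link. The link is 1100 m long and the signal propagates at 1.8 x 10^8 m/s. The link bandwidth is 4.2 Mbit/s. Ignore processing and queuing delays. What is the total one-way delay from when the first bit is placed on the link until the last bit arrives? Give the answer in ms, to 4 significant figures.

1.103 ms

L = 576 × 8 = 4608 bits.
Transmission delay = L/R = 4608 / 4200000 = 1.09714 ms.
Propagation delay = d/s = 1100 m / 180000000 m/s = 0.00611111 ms.
Total = 1.103 ms.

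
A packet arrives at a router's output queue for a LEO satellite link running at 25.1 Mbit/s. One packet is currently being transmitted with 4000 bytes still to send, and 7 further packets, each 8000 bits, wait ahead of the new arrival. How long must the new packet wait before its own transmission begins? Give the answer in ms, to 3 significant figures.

Each queued packet: L/R = 8000/25100000 = 0.318725 ms.
7 queued → 2.23108 ms.
Plus remaining 32000 bits of current packet: 1.2749 ms.
Queuing delay = 3.51 ms.

3.51 ms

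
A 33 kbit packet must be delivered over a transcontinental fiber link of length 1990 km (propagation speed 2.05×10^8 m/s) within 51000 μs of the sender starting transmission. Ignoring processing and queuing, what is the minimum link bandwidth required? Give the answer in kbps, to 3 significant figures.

Propagation delay = 1990000 / 2.05e+08 = 9707.32 μs.
Transmission budget = 51000 − 9707.32 = 41292.7 μs.
R ≥ L / t_tx = 33000 bits / 0.0412927 s = 799 kbps.

799 kbps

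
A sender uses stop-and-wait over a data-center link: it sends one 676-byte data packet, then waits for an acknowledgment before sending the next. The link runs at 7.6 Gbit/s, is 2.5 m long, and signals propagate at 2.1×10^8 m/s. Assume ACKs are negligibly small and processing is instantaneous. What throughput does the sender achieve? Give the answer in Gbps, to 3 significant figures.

7.35 Gbps

t_tx = L/R = 5408/7600000000 = 7.11579e-07 s.
t_prop = 2.5/210000000 = 1.19048e-08 s; RTT = 2.38095e-08 s.
Cycle = t_tx + RTT = 7.35388e-07 s.
Throughput = L / cycle = 5408 / 7.35388e-07 = 7.35 Gbps.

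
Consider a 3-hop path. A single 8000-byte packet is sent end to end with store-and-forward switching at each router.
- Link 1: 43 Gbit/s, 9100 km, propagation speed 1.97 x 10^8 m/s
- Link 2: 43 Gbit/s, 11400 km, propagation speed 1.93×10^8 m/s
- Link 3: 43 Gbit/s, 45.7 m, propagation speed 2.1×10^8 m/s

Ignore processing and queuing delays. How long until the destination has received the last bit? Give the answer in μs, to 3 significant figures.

L = 8000 × 8 = 64000 bits.
Transmission delay per hop = L/R = 64000/43000000000 = 1.48837 μs; 3 hops → 4.46512 μs.
Propagation delays (d/s per hop): 46192.9, 59067.4, 0.217619 μs; sum = 105260 μs.
End-to-end = 105000 μs.

105000 μs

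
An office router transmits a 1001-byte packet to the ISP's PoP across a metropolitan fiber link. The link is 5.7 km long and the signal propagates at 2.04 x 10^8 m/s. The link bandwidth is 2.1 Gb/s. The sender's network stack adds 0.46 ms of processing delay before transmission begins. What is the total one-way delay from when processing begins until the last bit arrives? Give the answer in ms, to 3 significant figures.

L = 1001 × 8 = 8008 bits.
Transmission delay = L/R = 8008 / 2100000000 = 0.00381333 ms.
Propagation delay = d/s = 5700 m / 204000000 m/s = 0.0279412 ms.
Plus processing delay 0.46 ms = 0.46 ms.
Total = 0.492 ms.

0.492 ms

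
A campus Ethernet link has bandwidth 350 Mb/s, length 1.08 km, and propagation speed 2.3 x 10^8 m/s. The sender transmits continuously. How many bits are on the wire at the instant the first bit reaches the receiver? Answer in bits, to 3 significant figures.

Propagation delay = 1080 / 2.3e+08 = 4.69565e-06 s.
BDP = R × t_prop = 350000000 × 4.69565e-06 = 1643.48 bits.

1640 bits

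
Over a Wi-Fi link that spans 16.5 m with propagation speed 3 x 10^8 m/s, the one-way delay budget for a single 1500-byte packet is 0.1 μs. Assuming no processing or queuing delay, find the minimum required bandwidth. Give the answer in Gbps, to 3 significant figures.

L = 12000 bits.
Propagation delay = 16.5 / 300000000 = 0.055 μs.
Transmission budget = 0.1 − 0.055 = 0.045 μs.
R ≥ L / t_tx = 12000 bits / 4.5e-08 s = 267 Gbps.

267 Gbps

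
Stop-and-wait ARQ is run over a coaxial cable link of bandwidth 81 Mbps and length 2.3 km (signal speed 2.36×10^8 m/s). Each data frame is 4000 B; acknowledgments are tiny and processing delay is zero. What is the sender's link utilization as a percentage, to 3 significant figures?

t_tx = L/R = 32000/81000000 = 0.000395062 s.
t_prop = 2300/236000000 = 9.74576e-06 s; RTT = 1.94915e-05 s.
Cycle = t_tx + RTT = 0.000414553 s.
Utilization = t_tx / cycle = 0.000395062/0.000414553 = 95.3 %.

95.3 %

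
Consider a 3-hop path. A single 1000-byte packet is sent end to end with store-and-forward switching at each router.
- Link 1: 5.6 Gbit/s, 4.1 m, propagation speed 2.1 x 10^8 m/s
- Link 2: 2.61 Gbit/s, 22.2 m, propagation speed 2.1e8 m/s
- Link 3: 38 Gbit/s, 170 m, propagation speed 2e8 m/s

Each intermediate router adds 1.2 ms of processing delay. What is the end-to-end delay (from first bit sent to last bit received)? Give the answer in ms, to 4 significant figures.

2.406 ms

L = 1000 × 8 = 8000 bits.
Transmission delays (L/R per hop): 0.00142857, 0.00306513, 0.000210526 ms; sum = 0.00470423 ms.
Propagation delays (d/s per hop): 1.95238e-05, 0.000105714, 0.00085 ms; sum = 0.000975238 ms.
Processing at 2 router(s): 2 × 1.2 ms = 2.4 ms.
End-to-end = 2.406 ms.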